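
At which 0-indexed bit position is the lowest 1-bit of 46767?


0b1011011010101111. Lowest set bit at position 0

0


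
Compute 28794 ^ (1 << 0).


28794 ^ (1 << 0) = 28794 ^ 1 = 28795

28795


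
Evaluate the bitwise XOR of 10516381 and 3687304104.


0b101000000111011110011101 ^ 0b11011011110001111100101110101000 = 0b11011011011001111011110000110101 = 3681008693

3681008693


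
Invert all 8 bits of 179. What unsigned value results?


179 ^ 255 = 76

76


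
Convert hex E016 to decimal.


E016 hex = 57366 decimal

57366


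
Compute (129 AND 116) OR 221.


Step 1: 129 & 116 = 0
Step 2: 0 | 221 = 221

221


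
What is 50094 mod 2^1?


50094 & 1 = 0

0


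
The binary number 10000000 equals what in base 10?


10000000 in decimal = 128

128


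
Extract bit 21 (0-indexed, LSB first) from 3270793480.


0b11000010111101000101100100001000, position 21 = 1

1


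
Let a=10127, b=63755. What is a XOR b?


10127 ^ 63755 = 56964

56964


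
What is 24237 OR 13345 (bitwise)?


0b101111010101101 | 0b11010000100001 = 0b111111010101101 = 32429

32429


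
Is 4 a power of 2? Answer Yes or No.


0b100. Only one bit set => Yes

Yes


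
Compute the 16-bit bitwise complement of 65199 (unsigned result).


~0b1111111010101111 = 0b101010000 = 336 (16-bit unsigned)

336


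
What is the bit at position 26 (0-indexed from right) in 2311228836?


0b10001001110000101000110110100100, position 26 = 0

0


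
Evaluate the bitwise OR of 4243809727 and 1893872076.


0b11111100111100110110010110111111 | 0b1110000111000100011000111001100 = 0b11111100111100110111010111111111 = 4243813887

4243813887


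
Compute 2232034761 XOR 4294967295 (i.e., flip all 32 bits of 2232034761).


2232034761 ^ 4294967295 = 2062932534

2062932534


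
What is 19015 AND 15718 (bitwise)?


0b100101001000111 & 0b11110101100110 = 0b100001000110 = 2118

2118


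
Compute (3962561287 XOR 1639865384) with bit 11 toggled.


Step 1: 3962561287 ^ 1639865384 = 2375139119
Step 2: 2375139119 ^ (1 << 11) = 2375139119 ^ 2048 = 2375137071

2375137071


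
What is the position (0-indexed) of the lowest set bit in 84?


0b1010100. Lowest set bit at position 2

2


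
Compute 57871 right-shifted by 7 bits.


0b1110001000001111 >> 7 = 0b111000100 = 452

452


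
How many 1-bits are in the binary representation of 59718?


0b1110100101000110 has 8 set bits

8


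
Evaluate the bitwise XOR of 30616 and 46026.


0b111011110011000 ^ 0b1011001111001010 = 0b1100010001010010 = 50258

50258


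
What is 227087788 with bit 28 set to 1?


227087788 | (1 << 28) = 227087788 | 268435456 = 495523244

495523244


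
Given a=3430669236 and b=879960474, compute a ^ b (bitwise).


3430669236 ^ 879960474 = 4161337902

4161337902


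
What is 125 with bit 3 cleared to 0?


125 & ~(1 << 3) = 117

117


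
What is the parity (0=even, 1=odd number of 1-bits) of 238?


0b11101110 has 6 ones => parity 0

0


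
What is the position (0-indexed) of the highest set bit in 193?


0b11000001. Highest set bit at position 7

7


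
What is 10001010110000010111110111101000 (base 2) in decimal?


10001010110000010111110111101000 in decimal = 2327936488

2327936488


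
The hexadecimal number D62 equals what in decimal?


D62 hex = 3426 decimal

3426


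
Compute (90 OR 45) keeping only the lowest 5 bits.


Step 1: 90 | 45 = 127
Step 2: 127 & 31 = 31

31


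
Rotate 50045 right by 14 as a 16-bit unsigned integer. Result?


Rotate 0b1100001101111101 right by 14 (16-bit) = 0b110111110111 = 3575

3575


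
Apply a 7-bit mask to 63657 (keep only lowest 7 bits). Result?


63657 & 127 = 41

41


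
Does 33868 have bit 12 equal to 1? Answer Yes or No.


0b1000010001001100, bit 12 = 0. No

No


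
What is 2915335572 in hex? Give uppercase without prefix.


2915335572 = ADC47D94 hex

ADC47D94


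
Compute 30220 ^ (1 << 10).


30220 ^ (1 << 10) = 30220 ^ 1024 = 29196

29196


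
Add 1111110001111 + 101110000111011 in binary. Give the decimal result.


1111110001111 + 101110000111011 = 111101111001010 = 31690

31690


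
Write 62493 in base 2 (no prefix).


62493 = 1111010000011101 in binary

1111010000011101


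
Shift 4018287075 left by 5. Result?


0b11101111100000100011000111100011 << 5 = 0b1110111110000010001100011110001100000 = 128585186400

128585186400


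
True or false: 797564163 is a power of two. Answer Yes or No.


0b101111100010011101110100000011. Multiple bits set => No

No


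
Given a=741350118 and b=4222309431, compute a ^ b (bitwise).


741350118 ^ 4222309431 = 3617279697

3617279697


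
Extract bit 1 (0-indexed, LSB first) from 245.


0b11110101, position 1 = 0

0


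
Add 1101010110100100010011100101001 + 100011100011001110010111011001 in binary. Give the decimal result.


1101010110100100010011100101001 + 100011100011001110010111011001 = 10001110010111110000110100000010 = 2388593922

2388593922


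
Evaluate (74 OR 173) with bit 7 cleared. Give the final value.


Step 1: 74 | 173 = 239
Step 2: 239 & ~(1 << 7) = 111

111


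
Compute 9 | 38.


0b1001 | 0b100110 = 0b101111 = 47

47


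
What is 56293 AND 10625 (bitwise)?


0b1101101111100101 & 0b10100110000001 = 0b100110000001 = 2433

2433


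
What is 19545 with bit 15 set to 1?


19545 | (1 << 15) = 19545 | 32768 = 52313

52313


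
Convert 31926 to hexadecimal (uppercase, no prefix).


31926 = 7CB6 hex

7CB6


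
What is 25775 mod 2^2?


25775 & 3 = 3

3


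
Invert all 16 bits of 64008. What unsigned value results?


64008 ^ 65535 = 1527

1527


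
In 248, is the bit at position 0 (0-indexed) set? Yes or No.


0b11111000, bit 0 = 0. No

No


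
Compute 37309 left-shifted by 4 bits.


0b1001000110111101 << 4 = 0b10010001101111010000 = 596944

596944


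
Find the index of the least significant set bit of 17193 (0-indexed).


0b100001100101001. Lowest set bit at position 0

0


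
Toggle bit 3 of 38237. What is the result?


38237 ^ (1 << 3) = 38237 ^ 8 = 38229

38229


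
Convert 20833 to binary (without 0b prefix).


20833 = 101000101100001 in binary

101000101100001


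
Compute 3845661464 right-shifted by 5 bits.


0b11100101001110000010001100011000 >> 5 = 0b111001010011100000100011000 = 120176920

120176920


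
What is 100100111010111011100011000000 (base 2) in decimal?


100100111010111011100011000000 in decimal = 619428032

619428032


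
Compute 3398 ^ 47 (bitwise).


0b110101000110 ^ 0b101111 = 0b110101101001 = 3433

3433


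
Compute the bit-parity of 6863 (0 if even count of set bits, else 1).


0b1101011001111 has 9 ones => parity 1

1


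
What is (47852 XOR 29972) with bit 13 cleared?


Step 1: 47852 ^ 29972 = 53240
Step 2: 53240 & ~(1 << 13) = 53240

53240


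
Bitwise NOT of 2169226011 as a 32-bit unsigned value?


~0b10000001010010111100001100011011 = 0b1111110101101000011110011100100 = 2125741284 (32-bit unsigned)

2125741284


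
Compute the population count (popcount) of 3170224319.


0b10111100111101011100100010111111 has 21 set bits

21


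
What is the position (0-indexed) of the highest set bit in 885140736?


0b110100110000100010110100000000. Highest set bit at position 29

29


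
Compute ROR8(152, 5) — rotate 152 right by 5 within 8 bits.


Rotate 0b10011000 right by 5 (8-bit) = 0b11000100 = 196

196


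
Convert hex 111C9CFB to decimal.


111C9CFB hex = 287087867 decimal

287087867


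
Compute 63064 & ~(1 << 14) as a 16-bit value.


63064 & ~(1 << 14) = 46680

46680


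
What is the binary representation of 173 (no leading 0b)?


173 = 10101101 in binary

10101101


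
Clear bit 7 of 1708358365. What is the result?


1708358365 & ~(1 << 7) = 1708358237

1708358237


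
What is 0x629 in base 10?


629 hex = 1577 decimal

1577


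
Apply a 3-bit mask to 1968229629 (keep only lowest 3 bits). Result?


1968229629 & 7 = 5

5


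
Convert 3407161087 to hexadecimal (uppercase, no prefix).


3407161087 = CB1526FF hex

CB1526FF


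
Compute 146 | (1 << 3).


146 | (1 << 3) = 146 | 8 = 154

154


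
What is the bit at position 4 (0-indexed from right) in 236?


0b11101100, position 4 = 0

0


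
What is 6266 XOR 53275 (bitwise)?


0b1100001111010 ^ 0b1101000000011011 = 0b1100100001100001 = 51297

51297


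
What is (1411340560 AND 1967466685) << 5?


Step 1: 1411340560 & 1967466685 = 1409615888
Step 2: 1409615888 << 5 = 45107708416

45107708416


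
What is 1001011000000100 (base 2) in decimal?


1001011000000100 in decimal = 38404

38404


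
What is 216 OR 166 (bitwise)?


0b11011000 | 0b10100110 = 0b11111110 = 254

254


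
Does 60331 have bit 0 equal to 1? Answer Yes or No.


0b1110101110101011, bit 0 = 1. Yes

Yes


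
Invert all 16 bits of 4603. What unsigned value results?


4603 ^ 65535 = 60932

60932


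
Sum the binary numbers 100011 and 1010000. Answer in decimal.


100011 + 1010000 = 1110011 = 115

115


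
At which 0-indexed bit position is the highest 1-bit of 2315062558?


0b10001001111111010000110100011110. Highest set bit at position 31

31


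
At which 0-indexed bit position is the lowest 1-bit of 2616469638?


0b10011011111101000010100010000110. Lowest set bit at position 1

1


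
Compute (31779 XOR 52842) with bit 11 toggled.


Step 1: 31779 ^ 52842 = 45641
Step 2: 45641 ^ (1 << 11) = 45641 ^ 2048 = 47689

47689


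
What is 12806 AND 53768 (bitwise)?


0b11001000000110 & 0b1101001000001000 = 0b1001000000000 = 4608

4608


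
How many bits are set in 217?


0b11011001 has 5 set bits

5


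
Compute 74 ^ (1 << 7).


74 ^ (1 << 7) = 74 ^ 128 = 202

202


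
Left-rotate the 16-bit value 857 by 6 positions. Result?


Rotate 0b1101011001 left by 6 (16-bit) = 0b1101011001000000 = 54848

54848


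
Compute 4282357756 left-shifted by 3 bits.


0b11111111001111111001011111111100 << 3 = 0b11111111001111111001011111111100000 = 34258862048

34258862048


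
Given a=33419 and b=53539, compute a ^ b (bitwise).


33419 ^ 53539 = 21416

21416


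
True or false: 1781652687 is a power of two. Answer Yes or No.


0b1101010001100011101110011001111. Multiple bits set => No

No


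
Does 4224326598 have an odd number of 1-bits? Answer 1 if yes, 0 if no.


0b11111011110010100001101111000110 has 19 ones => parity 1

1


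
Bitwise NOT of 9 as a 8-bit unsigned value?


~0b1001 = 0b11110110 = 246 (8-bit unsigned)

246


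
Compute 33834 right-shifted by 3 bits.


0b1000010000101010 >> 3 = 0b1000010000101 = 4229

4229


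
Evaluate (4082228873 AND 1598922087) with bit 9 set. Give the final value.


Step 1: 4082228873 & 1598922087 = 1396808705
Step 2: 1396808705 | (1 << 9) = 1396808705 | 512 = 1396809217

1396809217


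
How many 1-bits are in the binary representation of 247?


0b11110111 has 7 set bits

7


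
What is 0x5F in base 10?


5F hex = 95 decimal

95


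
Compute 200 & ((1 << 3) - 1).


200 & 7 = 0

0


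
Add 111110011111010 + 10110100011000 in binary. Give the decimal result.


111110011111010 + 10110100011000 = 1010101000010010 = 43538

43538


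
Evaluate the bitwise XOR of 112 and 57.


0b1110000 ^ 0b111001 = 0b1001001 = 73

73


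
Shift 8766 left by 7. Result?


0b10001000111110 << 7 = 0b100010001111100000000 = 1122048

1122048


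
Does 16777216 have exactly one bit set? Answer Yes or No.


0b1000000000000000000000000. Only one bit set => Yes

Yes


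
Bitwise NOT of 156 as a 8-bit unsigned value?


~0b10011100 = 0b1100011 = 99 (8-bit unsigned)

99


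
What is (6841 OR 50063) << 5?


Step 1: 6841 | 50063 = 56255
Step 2: 56255 << 5 = 1800160

1800160


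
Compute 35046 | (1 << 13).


35046 | (1 << 13) = 35046 | 8192 = 43238

43238


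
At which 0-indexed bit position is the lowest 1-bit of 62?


0b111110. Lowest set bit at position 1

1


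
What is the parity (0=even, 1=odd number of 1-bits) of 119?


0b1110111 has 6 ones => parity 0

0


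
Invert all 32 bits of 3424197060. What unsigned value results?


3424197060 ^ 4294967295 = 870770235

870770235


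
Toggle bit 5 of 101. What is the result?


101 ^ (1 << 5) = 101 ^ 32 = 69

69


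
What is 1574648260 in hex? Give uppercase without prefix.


1574648260 = 5DDB39C4 hex

5DDB39C4


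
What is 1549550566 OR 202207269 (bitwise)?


0b1011100010111000100001111100110 | 0b1100000011010111000000100101 = 0b1011100010111010111001111100111 = 1549628391

1549628391


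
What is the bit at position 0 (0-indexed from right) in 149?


0b10010101, position 0 = 1

1


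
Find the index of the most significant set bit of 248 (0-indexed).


0b11111000. Highest set bit at position 7

7


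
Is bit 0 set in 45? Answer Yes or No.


0b101101, bit 0 = 1. Yes

Yes


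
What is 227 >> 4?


0b11100011 >> 4 = 0b1110 = 14

14


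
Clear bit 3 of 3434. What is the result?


3434 & ~(1 << 3) = 3426

3426


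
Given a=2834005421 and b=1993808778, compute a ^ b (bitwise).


2834005421 ^ 1993808778 = 3728500263

3728500263


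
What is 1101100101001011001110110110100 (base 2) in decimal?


1101100101001011001110110110100 in decimal = 1822793140

1822793140


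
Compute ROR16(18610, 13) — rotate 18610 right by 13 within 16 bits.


Rotate 0b100100010110010 right by 13 (16-bit) = 0b100010110010010 = 17810

17810


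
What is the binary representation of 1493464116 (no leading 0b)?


1493464116 = 1011001000001000111010000110100 in binary

1011001000001000111010000110100


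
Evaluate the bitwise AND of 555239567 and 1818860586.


0b100001000110000100100010001111 & 0b1101100011010011001110000101010 = 0b100000000010000000100000001010 = 537397258

537397258


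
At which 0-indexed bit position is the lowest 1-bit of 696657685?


0b101001100001100010011100010101. Lowest set bit at position 0

0


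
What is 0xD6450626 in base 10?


D6450626 hex = 3594847782 decimal

3594847782


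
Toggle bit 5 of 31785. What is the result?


31785 ^ (1 << 5) = 31785 ^ 32 = 31753

31753


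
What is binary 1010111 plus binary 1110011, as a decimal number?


1010111 + 1110011 = 11001010 = 202

202


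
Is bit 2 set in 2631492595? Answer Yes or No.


0b10011100110110010110001111110011, bit 2 = 0. No

No


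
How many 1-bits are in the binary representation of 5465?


0b1010101011001 has 7 set bits

7


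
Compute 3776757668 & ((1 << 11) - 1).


3776757668 & 2047 = 1956

1956


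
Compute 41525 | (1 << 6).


41525 | (1 << 6) = 41525 | 64 = 41589

41589


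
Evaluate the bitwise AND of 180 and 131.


0b10110100 & 0b10000011 = 0b10000000 = 128

128


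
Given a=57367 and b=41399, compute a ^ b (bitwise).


57367 ^ 41399 = 16800

16800


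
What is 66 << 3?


0b1000010 << 3 = 0b1000010000 = 528

528


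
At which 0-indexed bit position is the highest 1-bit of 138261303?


0b1000001111011011001100110111. Highest set bit at position 27

27


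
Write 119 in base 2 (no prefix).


119 = 1110111 in binary

1110111


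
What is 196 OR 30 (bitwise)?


0b11000100 | 0b11110 = 0b11011110 = 222

222


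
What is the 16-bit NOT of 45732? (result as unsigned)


~0b1011001010100100 = 0b100110101011011 = 19803 (16-bit unsigned)

19803


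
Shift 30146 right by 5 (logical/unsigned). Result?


0b111010111000010 >> 5 = 0b1110101110 = 942

942


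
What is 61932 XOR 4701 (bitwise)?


0b1111000111101100 ^ 0b1001001011101 = 0b1110001110110001 = 58289

58289


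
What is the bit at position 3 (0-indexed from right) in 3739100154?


0b11011110110111100010001111111010, position 3 = 1

1


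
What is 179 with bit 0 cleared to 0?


179 & ~(1 << 0) = 178

178


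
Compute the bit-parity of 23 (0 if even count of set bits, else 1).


0b10111 has 4 ones => parity 0

0


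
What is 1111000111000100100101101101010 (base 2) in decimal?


1111000111000100100101101101010 in decimal = 2028096362

2028096362


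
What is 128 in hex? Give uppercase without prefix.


128 = 80 hex

80


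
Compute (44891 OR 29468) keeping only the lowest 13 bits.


Step 1: 44891 | 29468 = 65375
Step 2: 65375 & 8191 = 8031

8031


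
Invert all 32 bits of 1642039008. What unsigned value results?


1642039008 ^ 4294967295 = 2652928287

2652928287


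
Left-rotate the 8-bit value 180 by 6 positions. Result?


Rotate 0b10110100 left by 6 (8-bit) = 0b101101 = 45

45


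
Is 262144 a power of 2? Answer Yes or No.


0b1000000000000000000. Only one bit set => Yes

Yes


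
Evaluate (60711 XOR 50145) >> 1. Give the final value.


Step 1: 60711 ^ 50145 = 11974
Step 2: 11974 >> 1 = 5987

5987


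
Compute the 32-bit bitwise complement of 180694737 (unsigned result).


~0b1010110001010010111011010001 = 0b11110101001110101101000100101110 = 4114272558 (32-bit unsigned)

4114272558


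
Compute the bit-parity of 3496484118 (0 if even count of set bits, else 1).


0b11010000011010000001110100010110 has 13 ones => parity 1

1


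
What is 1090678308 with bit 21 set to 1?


1090678308 | (1 << 21) = 1090678308 | 2097152 = 1092775460

1092775460


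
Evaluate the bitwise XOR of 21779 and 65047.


0b101010100010011 ^ 0b1111111000010111 = 0b1010101100000100 = 43780

43780


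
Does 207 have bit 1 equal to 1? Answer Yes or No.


0b11001111, bit 1 = 1. Yes

Yes


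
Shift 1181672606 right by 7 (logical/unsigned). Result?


0b1000110011011101110010010011110 >> 7 = 0b100011001101110111001001 = 9231817

9231817


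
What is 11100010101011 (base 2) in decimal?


11100010101011 in decimal = 14507

14507


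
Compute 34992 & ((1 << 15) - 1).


34992 & 32767 = 2224

2224


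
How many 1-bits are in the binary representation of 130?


0b10000010 has 2 set bits

2


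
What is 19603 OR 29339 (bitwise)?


0b100110010010011 | 0b111001010011011 = 0b111111010011011 = 32411

32411


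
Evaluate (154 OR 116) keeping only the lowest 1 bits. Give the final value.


Step 1: 154 | 116 = 254
Step 2: 254 & 1 = 0

0


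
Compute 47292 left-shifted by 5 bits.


0b1011100010111100 << 5 = 0b101110001011110000000 = 1513344

1513344


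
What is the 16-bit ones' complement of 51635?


51635 ^ 65535 = 13900

13900


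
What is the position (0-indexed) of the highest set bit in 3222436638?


0b11000000000100100111101100011110. Highest set bit at position 31

31


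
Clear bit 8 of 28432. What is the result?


28432 & ~(1 << 8) = 28176

28176


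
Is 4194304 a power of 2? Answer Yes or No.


0b10000000000000000000000. Only one bit set => Yes

Yes


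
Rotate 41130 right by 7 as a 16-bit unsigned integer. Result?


Rotate 0b1010000010101010 right by 7 (16-bit) = 0b101010101000001 = 21825

21825


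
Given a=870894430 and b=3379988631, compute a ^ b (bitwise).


870894430 ^ 3379988631 = 4204676041

4204676041


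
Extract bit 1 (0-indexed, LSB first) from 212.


0b11010100, position 1 = 0

0


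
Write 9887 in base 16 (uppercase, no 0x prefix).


9887 = 269F hex

269F


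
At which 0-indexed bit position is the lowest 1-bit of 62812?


0b1111010101011100. Lowest set bit at position 2

2


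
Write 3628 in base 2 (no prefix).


3628 = 111000101100 in binary

111000101100


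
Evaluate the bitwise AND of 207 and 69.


0b11001111 & 0b1000101 = 0b1000101 = 69

69


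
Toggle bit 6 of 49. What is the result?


49 ^ (1 << 6) = 49 ^ 64 = 113

113


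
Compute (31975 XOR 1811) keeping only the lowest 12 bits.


Step 1: 31975 ^ 1811 = 31732
Step 2: 31732 & 4095 = 3060

3060


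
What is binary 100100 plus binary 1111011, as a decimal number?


100100 + 1111011 = 10011111 = 159

159


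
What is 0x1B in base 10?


1B hex = 27 decimal

27


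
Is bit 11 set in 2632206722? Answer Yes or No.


0b10011100111001000100100110000010, bit 11 = 1. Yes

Yes


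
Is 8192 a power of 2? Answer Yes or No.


0b10000000000000. Only one bit set => Yes

Yes


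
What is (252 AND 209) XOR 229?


Step 1: 252 & 209 = 208
Step 2: 208 ^ 229 = 53

53


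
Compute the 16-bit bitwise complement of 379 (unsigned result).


~0b101111011 = 0b1111111010000100 = 65156 (16-bit unsigned)

65156


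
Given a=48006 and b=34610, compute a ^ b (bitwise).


48006 ^ 34610 = 15540

15540


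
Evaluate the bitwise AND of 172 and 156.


0b10101100 & 0b10011100 = 0b10001100 = 140

140


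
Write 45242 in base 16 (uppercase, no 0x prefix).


45242 = B0BA hex

B0BA


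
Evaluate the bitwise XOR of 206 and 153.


0b11001110 ^ 0b10011001 = 0b1010111 = 87

87


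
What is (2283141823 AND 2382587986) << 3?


Step 1: 2283141823 & 2382587986 = 2281793554
Step 2: 2281793554 << 3 = 18254348432

18254348432


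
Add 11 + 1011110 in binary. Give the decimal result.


11 + 1011110 = 1100001 = 97

97


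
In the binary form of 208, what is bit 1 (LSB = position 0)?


0b11010000, position 1 = 0

0


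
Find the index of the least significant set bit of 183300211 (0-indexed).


0b1010111011001111000001110011. Lowest set bit at position 0

0


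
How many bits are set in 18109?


0b100011010111101 has 9 set bits

9


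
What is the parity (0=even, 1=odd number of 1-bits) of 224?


0b11100000 has 3 ones => parity 1

1


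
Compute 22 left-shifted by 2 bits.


0b10110 << 2 = 0b1011000 = 88

88


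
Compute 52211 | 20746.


0b1100101111110011 | 0b101000100001010 = 0b1101101111111011 = 56315

56315


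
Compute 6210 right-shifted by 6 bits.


0b1100001000010 >> 6 = 0b1100001 = 97

97


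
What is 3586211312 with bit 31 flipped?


3586211312 ^ (1 << 31) = 3586211312 ^ 2147483648 = 1438727664

1438727664


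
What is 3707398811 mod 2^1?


3707398811 & 1 = 1

1


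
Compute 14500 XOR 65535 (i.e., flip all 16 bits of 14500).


14500 ^ 65535 = 51035

51035


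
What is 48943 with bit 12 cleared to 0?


48943 & ~(1 << 12) = 44847

44847


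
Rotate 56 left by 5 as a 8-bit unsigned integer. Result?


Rotate 0b111000 left by 5 (8-bit) = 0b111 = 7

7


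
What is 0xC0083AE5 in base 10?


C0083AE5 hex = 3221764837 decimal

3221764837


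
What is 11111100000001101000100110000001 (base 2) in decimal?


11111100000001101000100110000001 in decimal = 4228286849

4228286849


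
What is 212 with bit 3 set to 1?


212 | (1 << 3) = 212 | 8 = 220

220


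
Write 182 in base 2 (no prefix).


182 = 10110110 in binary

10110110


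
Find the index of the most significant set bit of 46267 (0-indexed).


0b1011010010111011. Highest set bit at position 15

15


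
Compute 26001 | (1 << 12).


26001 | (1 << 12) = 26001 | 4096 = 30097

30097


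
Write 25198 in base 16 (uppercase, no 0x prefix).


25198 = 626E hex

626E


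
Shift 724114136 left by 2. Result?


0b101011001010010001101011011000 << 2 = 0b10101100101001000110101101100000 = 2896456544

2896456544


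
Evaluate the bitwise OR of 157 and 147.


0b10011101 | 0b10010011 = 0b10011111 = 159

159


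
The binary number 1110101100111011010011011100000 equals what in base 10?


1110101100111011010011011100000 in decimal = 1973266144

1973266144


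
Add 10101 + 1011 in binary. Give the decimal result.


10101 + 1011 = 100000 = 32

32


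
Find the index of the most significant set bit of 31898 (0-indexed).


0b111110010011010. Highest set bit at position 14

14


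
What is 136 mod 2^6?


136 & 63 = 8

8


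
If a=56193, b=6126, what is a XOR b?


56193 ^ 6126 = 52335

52335


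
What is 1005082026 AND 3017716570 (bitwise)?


0b111011111010000101010110101010 & 0b10110011110111101011001101011010 = 0b110011110010000001000100001010 = 868749578

868749578


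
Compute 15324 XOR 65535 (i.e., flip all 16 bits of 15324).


15324 ^ 65535 = 50211

50211


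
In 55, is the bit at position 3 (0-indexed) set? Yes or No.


0b110111, bit 3 = 0. No

No


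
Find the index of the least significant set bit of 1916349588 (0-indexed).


0b1110010001110010010110010010100. Lowest set bit at position 2

2


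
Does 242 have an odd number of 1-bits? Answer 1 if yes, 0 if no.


0b11110010 has 5 ones => parity 1

1


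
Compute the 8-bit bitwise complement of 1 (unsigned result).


~0b1 = 0b11111110 = 254 (8-bit unsigned)

254


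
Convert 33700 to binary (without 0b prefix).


33700 = 1000001110100100 in binary

1000001110100100


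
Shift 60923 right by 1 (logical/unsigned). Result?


0b1110110111111011 >> 1 = 0b111011011111101 = 30461

30461


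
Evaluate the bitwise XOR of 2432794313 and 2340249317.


0b10010001000000010111111011001001 ^ 0b10001011011111010101111011100101 = 0b11010011111000010000000101100 = 444342316

444342316


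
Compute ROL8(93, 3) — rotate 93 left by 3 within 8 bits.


Rotate 0b1011101 left by 3 (8-bit) = 0b11101010 = 234

234


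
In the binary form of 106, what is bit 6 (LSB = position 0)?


0b1101010, position 6 = 1

1


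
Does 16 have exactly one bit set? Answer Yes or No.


0b10000. Only one bit set => Yes

Yes


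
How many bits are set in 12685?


0b11000110001101 has 7 set bits

7


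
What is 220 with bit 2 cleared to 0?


220 & ~(1 << 2) = 216

216


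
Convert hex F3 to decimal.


F3 hex = 243 decimal

243


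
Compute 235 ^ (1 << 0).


235 ^ (1 << 0) = 235 ^ 1 = 234

234


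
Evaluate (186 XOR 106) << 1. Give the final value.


Step 1: 186 ^ 106 = 208
Step 2: 208 << 1 = 416

416


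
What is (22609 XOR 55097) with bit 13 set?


Step 1: 22609 ^ 55097 = 36712
Step 2: 36712 | (1 << 13) = 36712 | 8192 = 44904

44904


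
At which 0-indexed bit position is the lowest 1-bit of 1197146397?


0b1000111010110110000000100011101. Lowest set bit at position 0

0


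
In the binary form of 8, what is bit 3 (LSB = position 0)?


0b1000, position 3 = 1

1


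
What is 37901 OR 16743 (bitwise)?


0b1001010000001101 | 0b100000101100111 = 0b1101010101101111 = 54639

54639


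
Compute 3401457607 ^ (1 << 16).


3401457607 ^ (1 << 16) = 3401457607 ^ 65536 = 3401523143

3401523143


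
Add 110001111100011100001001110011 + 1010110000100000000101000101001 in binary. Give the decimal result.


110001111100011100001001110011 + 1010110000100000000101000101001 = 10001000000000011100110010011100 = 2281819292

2281819292


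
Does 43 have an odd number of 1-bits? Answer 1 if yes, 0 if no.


0b101011 has 4 ones => parity 0

0


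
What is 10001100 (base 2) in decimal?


10001100 in decimal = 140

140


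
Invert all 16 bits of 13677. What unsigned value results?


13677 ^ 65535 = 51858

51858


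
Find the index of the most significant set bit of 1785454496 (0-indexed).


0b1101010011010111101111110100000. Highest set bit at position 30

30


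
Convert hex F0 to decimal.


F0 hex = 240 decimal

240


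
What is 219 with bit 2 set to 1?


219 | (1 << 2) = 219 | 4 = 223

223


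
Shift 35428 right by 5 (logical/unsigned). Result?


0b1000101001100100 >> 5 = 0b10001010011 = 1107

1107


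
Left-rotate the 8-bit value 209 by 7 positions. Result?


Rotate 0b11010001 left by 7 (8-bit) = 0b11101000 = 232

232


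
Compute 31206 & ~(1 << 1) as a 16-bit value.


31206 & ~(1 << 1) = 31204

31204


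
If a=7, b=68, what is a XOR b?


7 ^ 68 = 67

67


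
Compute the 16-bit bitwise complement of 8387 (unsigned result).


~0b10000011000011 = 0b1101111100111100 = 57148 (16-bit unsigned)

57148


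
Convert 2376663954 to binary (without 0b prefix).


2376663954 = 10001101101010010000001110010010 in binary

10001101101010010000001110010010


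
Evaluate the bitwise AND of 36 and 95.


0b100100 & 0b1011111 = 0b100 = 4

4


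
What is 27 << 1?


0b11011 << 1 = 0b110110 = 54

54


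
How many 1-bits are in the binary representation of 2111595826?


0b1111101110111000110010100110010 has 18 set bits

18


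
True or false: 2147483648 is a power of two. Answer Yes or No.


0b10000000000000000000000000000000. Only one bit set => Yes

Yes


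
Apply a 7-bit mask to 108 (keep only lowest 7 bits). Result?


108 & 127 = 108

108


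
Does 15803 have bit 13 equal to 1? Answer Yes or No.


0b11110110111011, bit 13 = 1. Yes

Yes


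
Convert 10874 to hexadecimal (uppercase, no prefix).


10874 = 2A7A hex

2A7A


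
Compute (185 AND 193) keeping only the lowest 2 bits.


Step 1: 185 & 193 = 129
Step 2: 129 & 3 = 1

1


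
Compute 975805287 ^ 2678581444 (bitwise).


0b111010001010011001101101100111 ^ 0b10011111101001111110100011000100 = 0b10100101100011100111001110100011 = 2777576355

2777576355


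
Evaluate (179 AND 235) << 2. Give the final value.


Step 1: 179 & 235 = 163
Step 2: 163 << 2 = 652

652


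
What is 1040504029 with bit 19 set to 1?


1040504029 | (1 << 19) = 1040504029 | 524288 = 1041028317

1041028317


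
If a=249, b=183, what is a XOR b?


249 ^ 183 = 78

78


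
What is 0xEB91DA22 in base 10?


EB91DA22 hex = 3952204322 decimal

3952204322


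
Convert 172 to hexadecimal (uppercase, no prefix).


172 = AC hex

AC


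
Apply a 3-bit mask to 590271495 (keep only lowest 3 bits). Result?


590271495 & 7 = 7

7


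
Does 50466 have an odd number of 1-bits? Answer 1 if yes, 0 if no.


0b1100010100100010 has 6 ones => parity 0

0


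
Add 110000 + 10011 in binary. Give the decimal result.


110000 + 10011 = 1000011 = 67

67


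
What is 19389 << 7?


0b100101110111101 << 7 = 0b1001011101111010000000 = 2481792

2481792


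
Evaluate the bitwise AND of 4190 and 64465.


0b1000001011110 & 0b1111101111010001 = 0b1000001010000 = 4176

4176


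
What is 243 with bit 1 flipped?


243 ^ (1 << 1) = 243 ^ 2 = 241

241


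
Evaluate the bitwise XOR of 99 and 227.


0b1100011 ^ 0b11100011 = 0b10000000 = 128

128


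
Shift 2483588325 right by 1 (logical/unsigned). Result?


0b10010100000010001000110011100101 >> 1 = 0b1001010000001000100011001110010 = 1241794162

1241794162


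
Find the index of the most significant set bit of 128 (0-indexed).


0b10000000. Highest set bit at position 7

7


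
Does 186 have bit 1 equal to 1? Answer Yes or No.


0b10111010, bit 1 = 1. Yes

Yes


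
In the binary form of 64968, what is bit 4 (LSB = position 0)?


0b1111110111001000, position 4 = 0

0


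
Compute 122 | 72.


0b1111010 | 0b1001000 = 0b1111010 = 122

122


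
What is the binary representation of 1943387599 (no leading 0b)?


1943387599 = 1110011110101011011110111001111 in binary

1110011110101011011110111001111


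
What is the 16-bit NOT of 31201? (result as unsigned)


~0b111100111100001 = 0b1000011000011110 = 34334 (16-bit unsigned)

34334


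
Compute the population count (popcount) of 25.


0b11001 has 3 set bits

3


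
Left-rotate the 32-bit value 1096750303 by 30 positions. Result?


Rotate 0b1000001010111110001010011011111 left by 30 (32-bit) = 0b11010000010101111100010100110111 = 3495413047

3495413047


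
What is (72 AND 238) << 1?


Step 1: 72 & 238 = 72
Step 2: 72 << 1 = 144

144


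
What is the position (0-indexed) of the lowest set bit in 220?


0b11011100. Lowest set bit at position 2

2


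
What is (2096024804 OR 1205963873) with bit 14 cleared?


Step 1: 2096024804 | 1205963873 = 2146421989
Step 2: 2146421989 & ~(1 << 14) = 2146405605

2146405605


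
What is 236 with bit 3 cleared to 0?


236 & ~(1 << 3) = 228

228


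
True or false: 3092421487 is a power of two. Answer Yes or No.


0b10111000010100101001101101101111. Multiple bits set => No

No


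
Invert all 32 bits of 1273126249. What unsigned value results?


1273126249 ^ 4294967295 = 3021841046

3021841046


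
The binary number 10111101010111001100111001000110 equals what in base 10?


10111101010111001100111001000110 in decimal = 3176975942

3176975942


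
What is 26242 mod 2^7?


26242 & 127 = 2

2


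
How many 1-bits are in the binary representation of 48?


0b110000 has 2 set bits

2


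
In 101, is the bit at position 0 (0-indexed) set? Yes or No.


0b1100101, bit 0 = 1. Yes

Yes


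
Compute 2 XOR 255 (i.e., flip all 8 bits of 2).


2 ^ 255 = 253

253


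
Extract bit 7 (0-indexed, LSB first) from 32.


0b100000, position 7 = 0

0


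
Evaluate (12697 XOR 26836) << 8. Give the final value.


Step 1: 12697 ^ 26836 = 22861
Step 2: 22861 << 8 = 5852416

5852416


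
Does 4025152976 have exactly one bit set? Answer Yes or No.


0b11101111111010101111010111010000. Multiple bits set => No

No


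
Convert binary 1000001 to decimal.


1000001 in decimal = 65

65


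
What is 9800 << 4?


0b10011001001000 << 4 = 0b100110010010000000 = 156800

156800


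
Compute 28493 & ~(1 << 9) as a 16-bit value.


28493 & ~(1 << 9) = 27981

27981


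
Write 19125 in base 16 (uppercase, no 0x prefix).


19125 = 4AB5 hex

4AB5


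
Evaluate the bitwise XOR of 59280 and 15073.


0b1110011110010000 ^ 0b11101011100001 = 0b1101110101110001 = 56689

56689


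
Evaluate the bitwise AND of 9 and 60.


0b1001 & 0b111100 = 0b1000 = 8

8


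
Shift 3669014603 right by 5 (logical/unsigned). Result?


0b11011010101100001011100001001011 >> 5 = 0b110110101011000010111000010 = 114656706

114656706


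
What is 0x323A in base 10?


323A hex = 12858 decimal

12858


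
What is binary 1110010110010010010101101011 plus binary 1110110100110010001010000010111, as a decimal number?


1110010110010010010101101011 + 1110110100110010001010000010111 = 10000100111100100011100110000010 = 2230466946

2230466946


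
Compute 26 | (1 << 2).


26 | (1 << 2) = 26 | 4 = 30

30


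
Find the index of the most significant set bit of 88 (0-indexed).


0b1011000. Highest set bit at position 6

6


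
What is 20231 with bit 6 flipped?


20231 ^ (1 << 6) = 20231 ^ 64 = 20295

20295


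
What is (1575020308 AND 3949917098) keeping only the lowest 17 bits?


Step 1: 1575020308 & 3949917098 = 1231086336
Step 2: 1231086336 & 131071 = 58112

58112


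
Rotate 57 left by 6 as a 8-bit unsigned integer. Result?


Rotate 0b111001 left by 6 (8-bit) = 0b1001110 = 78

78


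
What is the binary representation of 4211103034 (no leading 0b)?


4211103034 = 11111011000000000101010100111010 in binary

11111011000000000101010100111010


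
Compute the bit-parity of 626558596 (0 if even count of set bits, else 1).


0b100101010110001000011010000100 has 11 ones => parity 1

1


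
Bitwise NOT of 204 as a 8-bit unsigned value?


~0b11001100 = 0b110011 = 51 (8-bit unsigned)

51


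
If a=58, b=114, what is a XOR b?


58 ^ 114 = 72

72


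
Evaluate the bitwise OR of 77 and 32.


0b1001101 | 0b100000 = 0b1101101 = 109

109


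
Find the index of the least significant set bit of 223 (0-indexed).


0b11011111. Lowest set bit at position 0

0


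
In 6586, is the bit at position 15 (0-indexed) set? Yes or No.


0b1100110111010, bit 15 = 0. No

No


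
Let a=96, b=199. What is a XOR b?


96 ^ 199 = 167

167


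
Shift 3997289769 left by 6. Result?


0b11101110010000011100110100101001 << 6 = 0b11101110010000011100110100101001000000 = 255826545216

255826545216


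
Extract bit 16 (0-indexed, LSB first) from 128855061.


0b111101011100010110000010101, position 16 = 0

0


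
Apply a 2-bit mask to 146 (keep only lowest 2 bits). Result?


146 & 3 = 2

2


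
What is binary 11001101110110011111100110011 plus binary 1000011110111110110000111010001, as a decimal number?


11001101110110011111100110011 + 1000011110111110110000111010001 = 1011101100110101010000100000100 = 1570414852

1570414852


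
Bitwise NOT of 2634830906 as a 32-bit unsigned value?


~0b10011101000011000101010000111010 = 0b1100010111100111010101111000101 = 1660136389 (32-bit unsigned)

1660136389


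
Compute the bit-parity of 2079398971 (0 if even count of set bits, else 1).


0b1111011111100010001110000111011 has 19 ones => parity 1

1


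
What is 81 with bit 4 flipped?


81 ^ (1 << 4) = 81 ^ 16 = 65

65


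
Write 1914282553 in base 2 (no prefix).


1914282553 = 1110010000110011010001000111001 in binary

1110010000110011010001000111001


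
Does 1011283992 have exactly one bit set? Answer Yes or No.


0b111100010001101111100000011000. Multiple bits set => No

No


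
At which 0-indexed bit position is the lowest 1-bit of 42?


0b101010. Lowest set bit at position 1

1


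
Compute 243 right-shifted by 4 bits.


0b11110011 >> 4 = 0b1111 = 15

15


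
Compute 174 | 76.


0b10101110 | 0b1001100 = 0b11101110 = 238

238


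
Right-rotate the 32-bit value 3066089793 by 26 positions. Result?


Rotate 0b10110110110000001101000101000001 right by 26 (32-bit) = 0b10110000001101000101000001101101 = 2956218477

2956218477


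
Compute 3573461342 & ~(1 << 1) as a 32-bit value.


3573461342 & ~(1 << 1) = 3573461340

3573461340


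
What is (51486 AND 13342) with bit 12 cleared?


Step 1: 51486 & 13342 = 30
Step 2: 30 & ~(1 << 12) = 30

30


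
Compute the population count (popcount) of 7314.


0b1110010010010 has 6 set bits

6


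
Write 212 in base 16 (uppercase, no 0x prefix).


212 = D4 hex

D4


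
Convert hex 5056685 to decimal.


5056685 hex = 84240005 decimal

84240005


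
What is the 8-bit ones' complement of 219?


219 ^ 255 = 36

36


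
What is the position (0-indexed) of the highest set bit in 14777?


0b11100110111001. Highest set bit at position 13

13


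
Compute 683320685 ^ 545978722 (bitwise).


0b101000101110101010010101101101 ^ 0b100000100010101111100101100010 = 0b1000001100000101110000001111 = 137387023

137387023


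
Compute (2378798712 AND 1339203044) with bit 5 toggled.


Step 1: 2378798712 & 1339203044 = 230724704
Step 2: 230724704 ^ (1 << 5) = 230724704 ^ 32 = 230724672

230724672


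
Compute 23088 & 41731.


0b101101000110000 & 0b1010001100000011 = 0b1000000000 = 512

512


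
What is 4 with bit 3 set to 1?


4 | (1 << 3) = 4 | 8 = 12

12


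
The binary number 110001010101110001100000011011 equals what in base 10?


110001010101110001100000011011 in decimal = 827791387

827791387


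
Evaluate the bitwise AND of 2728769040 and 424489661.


0b10100010101001011011011000010000 & 0b11001010011010011001010111101 = 0b1010011001000010000 = 340496

340496
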